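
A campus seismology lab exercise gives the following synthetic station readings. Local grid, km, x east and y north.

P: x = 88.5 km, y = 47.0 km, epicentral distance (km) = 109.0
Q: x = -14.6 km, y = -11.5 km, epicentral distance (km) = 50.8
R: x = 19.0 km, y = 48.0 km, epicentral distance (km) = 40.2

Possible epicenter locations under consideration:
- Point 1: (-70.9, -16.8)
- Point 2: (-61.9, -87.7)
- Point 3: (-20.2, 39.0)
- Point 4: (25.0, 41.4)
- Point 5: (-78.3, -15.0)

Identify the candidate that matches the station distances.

Point 3

For each candidate, compare |candidate − station| to the reported distance:
Point 1: residuals P 62.7, Q 5.7, R 70.6 → max 70.6 km
Point 2: residuals P 92.9, Q 38.9, R 117.8 → max 117.8 km
Point 3: residuals P 0.0, Q 0.0, R 0.0 → max 0.0 km
Point 4: residuals P 45.3, Q 15.3, R 31.3 → max 45.3 km
Point 5: residuals P 69.0, Q 13.0, R 75.7 → max 75.7 km
Only Point 3 has all residuals ≈ 0.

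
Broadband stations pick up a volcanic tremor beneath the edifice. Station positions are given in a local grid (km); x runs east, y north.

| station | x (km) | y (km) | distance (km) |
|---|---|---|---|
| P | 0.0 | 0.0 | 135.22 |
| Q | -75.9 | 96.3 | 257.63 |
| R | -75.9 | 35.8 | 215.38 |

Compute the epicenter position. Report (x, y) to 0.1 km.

92.0 km east, -99.1 km north

Circle about each station: x² + y² = 135.22²; (x + 75.9)² + (y − 96.3)² = 257.63²; (x + 75.9)² + (y − 35.8)² = 215.38².
Subtracting pairs of circle equations eliminates x²+y² and gives linear equations (the radical axes):
-151.8 x + 192.6 y = -33054.27
-151.8 x + 71.6 y = -21061.65
Solving the 2×2 system: x ≈ 92.0, y ≈ -99.1 km.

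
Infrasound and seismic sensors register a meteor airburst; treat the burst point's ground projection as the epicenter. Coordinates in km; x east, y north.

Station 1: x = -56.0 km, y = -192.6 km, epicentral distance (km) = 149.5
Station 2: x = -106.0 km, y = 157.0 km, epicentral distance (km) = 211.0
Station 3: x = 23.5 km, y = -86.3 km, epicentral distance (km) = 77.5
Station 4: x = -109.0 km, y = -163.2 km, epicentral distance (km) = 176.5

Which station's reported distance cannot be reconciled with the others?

Solve using three stations at a time. Using Station 1, Station 2, Station 3 (subtract circle equations pairwise → linear system) gives (x, y) ≈ (-41.3, -43.8).
Distances from that point to each station vs reported:
  Station 1: calculated 149.5 vs reported 149.5 → residual 0.0 km
  Station 2: calculated 211.0 vs reported 211.0 → residual 0.0 km
  Station 3: calculated 77.5 vs reported 77.5 → residual 0.0 km
  Station 4: calculated 137.2 vs reported 176.5 → residual 39.3 km
Station 1, Station 2, Station 3 are mutually consistent (residuals ≈ 0); Station 4 is off by 39.3 km.

Station 4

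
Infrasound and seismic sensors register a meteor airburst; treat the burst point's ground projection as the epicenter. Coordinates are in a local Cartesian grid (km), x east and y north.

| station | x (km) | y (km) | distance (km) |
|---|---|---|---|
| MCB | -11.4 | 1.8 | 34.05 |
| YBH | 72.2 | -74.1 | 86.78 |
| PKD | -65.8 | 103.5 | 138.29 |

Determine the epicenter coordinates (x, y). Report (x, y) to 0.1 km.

(22.3, -3.1)

Circle about each station: (x + 11.4)² + (y − 1.8)² = 34.05²; (x − 72.2)² + (y + 74.1)² = 86.78²; (x + 65.8)² + (y − 103.5)² = 138.29².
Subtracting pairs of circle equations eliminates x²+y² and gives linear equations (the radical axes):
167.2 x − 151.8 y = 4199.08
-108.8 x + 203.4 y = -3056.03
Solving the 2×2 system: x ≈ 22.3, y ≈ -3.1 km.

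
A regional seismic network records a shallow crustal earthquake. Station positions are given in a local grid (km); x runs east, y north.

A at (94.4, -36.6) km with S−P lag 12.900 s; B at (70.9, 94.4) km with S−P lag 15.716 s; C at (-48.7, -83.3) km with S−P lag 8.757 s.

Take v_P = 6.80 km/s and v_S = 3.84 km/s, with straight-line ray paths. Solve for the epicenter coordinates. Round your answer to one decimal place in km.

(-16.9, -12.9)

Distance from S−P lag: d = Δt · v_P v_S / (v_P − v_S) = Δt · (6.80·3.84)/(6.80−3.84) ≈ 8.8216·Δt.
So d_A = 113.80, d_B = 138.64, d_C = 77.25 km.
Circle about each station: (x − 94.4)² + (y + 36.6)² = 113.80²; (x − 70.9)² + (y − 94.4)² = 138.64²; (x + 48.7)² + (y + 83.3)² = 77.25².
Subtracting the A equation from the B and C equations removes the quadratic terms:
-47.0 x + 262.0 y = -2583.36
-286.2 x − 93.4 y = 6042.54
Solving the 2×2 system: x ≈ -16.9, y ≈ -12.9 km.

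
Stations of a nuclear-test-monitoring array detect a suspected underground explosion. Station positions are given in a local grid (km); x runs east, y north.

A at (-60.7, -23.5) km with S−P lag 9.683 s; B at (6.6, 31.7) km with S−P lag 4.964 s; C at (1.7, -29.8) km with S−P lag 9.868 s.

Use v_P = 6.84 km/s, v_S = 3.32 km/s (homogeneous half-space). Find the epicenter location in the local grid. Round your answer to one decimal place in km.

Distance from S−P lag: d = Δt · v_P v_S / (v_P − v_S) = Δt · (6.84·3.32)/(6.84−3.32) ≈ 6.4514·Δt.
So d_A = 62.47, d_B = 32.02, d_C = 63.66 km.
Circle about each station: (x + 60.7)² + (y + 23.5)² = 62.47²; (x − 6.6)² + (y − 31.7)² = 32.02²; (x − 1.7)² + (y + 29.8)² = 63.66².
Subtracting the A equation from the B and C equations removes the quadratic terms:
134.6 x + 110.4 y = -311.07
124.8 x − 12.6 y = -3495.90
Solving the 2×2 system: x ≈ -25.2, y ≈ 27.9 km.
Check against A (with the unrounded x, y): √((x + 60.7)²+(y + 23.5)²) = 62.47 ≈ 62.47 km. ✓

x ≈ -25.2 km, y ≈ 27.9 km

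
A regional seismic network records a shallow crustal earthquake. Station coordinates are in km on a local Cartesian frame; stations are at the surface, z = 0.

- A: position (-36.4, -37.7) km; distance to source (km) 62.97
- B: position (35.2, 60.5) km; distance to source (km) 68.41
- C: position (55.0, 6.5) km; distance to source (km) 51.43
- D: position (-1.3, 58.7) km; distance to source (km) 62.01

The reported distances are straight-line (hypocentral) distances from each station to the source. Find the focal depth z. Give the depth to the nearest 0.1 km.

depth ≈ 21.1 km

Each station gives a sphere (x−x_i)² + (y−y_i)² + z² = d_i² (stations at z=0).
Subtracting the A sphere from B and C: z² cancels, leaving linear equations in x and y:
143.2 x + 196.4 y = 1438.33
182.8 x + 88.4 y = 1641.18
Solving: x ≈ 8.397, y ≈ 1.201 km (keep extra digits for the depth step; rounded: 8.4, 1.2).
Then from the A sphere: z² = 62.97² − (x + 36.4)² − (y + 37.7)² with x = 8.397, y = 1.201, so z ≈ 21.099 ≈ 21.1 km.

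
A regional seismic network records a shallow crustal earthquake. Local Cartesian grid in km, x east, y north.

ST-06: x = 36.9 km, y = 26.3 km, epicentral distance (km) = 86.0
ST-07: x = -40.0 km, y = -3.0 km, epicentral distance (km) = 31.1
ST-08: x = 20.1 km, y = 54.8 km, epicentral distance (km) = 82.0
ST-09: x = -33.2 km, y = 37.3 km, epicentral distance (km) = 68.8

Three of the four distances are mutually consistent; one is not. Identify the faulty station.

ST-08

Solve using three stations at a time. Using ST-06, ST-07, ST-09 (subtract circle equations pairwise → linear system) gives (x, y) ≈ (-27.0, -31.2).
Distances from that point to each station vs reported:
  ST-06: calculated 86.0 vs reported 86.0 → residual 0.0 km
  ST-07: calculated 31.0 vs reported 31.1 → residual 0.1 km
  ST-08: calculated 98.1 vs reported 82.0 → residual 16.1 km
  ST-09: calculated 68.8 vs reported 68.8 → residual 0.0 km
ST-06, ST-07, ST-09 are mutually consistent (residuals ≈ 0); ST-08 is off by 16.1 km.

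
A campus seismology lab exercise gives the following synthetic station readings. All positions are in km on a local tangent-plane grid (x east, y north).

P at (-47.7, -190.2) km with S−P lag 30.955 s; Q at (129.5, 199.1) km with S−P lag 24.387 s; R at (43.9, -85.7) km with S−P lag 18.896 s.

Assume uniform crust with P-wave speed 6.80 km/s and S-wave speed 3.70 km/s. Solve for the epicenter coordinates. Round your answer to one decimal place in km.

(-9.4, 58.1)

Distance from S−P lag: d = Δt · v_P v_S / (v_P − v_S) = Δt · (6.80·3.70)/(6.80−3.70) ≈ 8.1161·Δt.
So d_P = 251.23, d_Q = 197.93, d_R = 153.36 km.
Circle about each station: (x + 47.7)² + (y + 190.2)² = 251.23²; (x − 129.5)² + (y − 199.1)² = 197.93²; (x − 43.9)² + (y + 85.7)² = 153.36².
Subtracting the P equation from the Q and R equations removes the quadratic terms:
354.4 x + 778.6 y = 41899.96
183.2 x + 209.0 y = 10417.59
Solving the 2×2 system: x ≈ -9.4, y ≈ 58.1 km.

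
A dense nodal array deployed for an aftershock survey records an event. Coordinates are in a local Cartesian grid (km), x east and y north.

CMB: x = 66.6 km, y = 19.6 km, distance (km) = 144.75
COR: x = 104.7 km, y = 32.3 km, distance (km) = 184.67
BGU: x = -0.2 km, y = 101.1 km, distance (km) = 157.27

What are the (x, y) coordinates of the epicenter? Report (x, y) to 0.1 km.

-64.1 km east, -42.6 km north

Circle about each station: (x − 66.6)² + (y − 19.6)² = 144.75²; (x − 104.7)² + (y − 32.3)² = 184.67²; (x + 0.2)² + (y − 101.1)² = 157.27².
Subtracting the CMB equation from the COR and BGU equations removes the quadratic terms:
76.2 x + 25.4 y = -5964.79
-133.6 x + 163.0 y = 1620.24
Solving the 2×2 system: x ≈ -64.1, y ≈ -42.6 km.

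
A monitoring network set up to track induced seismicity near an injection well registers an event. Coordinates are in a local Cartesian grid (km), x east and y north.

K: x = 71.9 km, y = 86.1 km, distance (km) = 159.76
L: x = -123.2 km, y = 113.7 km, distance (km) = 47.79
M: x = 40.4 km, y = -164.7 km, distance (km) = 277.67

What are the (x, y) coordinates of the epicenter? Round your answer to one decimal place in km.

Circle about each station: (x − 71.9)² + (y − 86.1)² = 159.76²; (x + 123.2)² + (y − 113.7)² = 47.79²; (x − 40.4)² + (y + 164.7)² = 277.67².
Subtracting pairs of circle equations eliminates x²+y² and gives linear equations (the radical axes):
-390.2 x + 55.2 y = 38762.48
-63.0 x − 501.6 y = -35401.94
Solving the 2×2 system: x ≈ -87.8, y ≈ 81.6 km.

x ≈ -87.8 km, y ≈ 81.6 km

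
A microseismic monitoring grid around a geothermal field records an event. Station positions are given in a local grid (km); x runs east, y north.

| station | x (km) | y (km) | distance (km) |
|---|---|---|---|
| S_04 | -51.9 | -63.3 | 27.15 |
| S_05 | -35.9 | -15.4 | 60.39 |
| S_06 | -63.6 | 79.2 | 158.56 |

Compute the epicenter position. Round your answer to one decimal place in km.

(-27.5, -75.2)

Circle about each station: (x + 51.9)² + (y + 63.3)² = 27.15²; (x + 35.9)² + (y + 15.4)² = 60.39²; (x + 63.6)² + (y − 79.2)² = 158.56².
Subtracting the S_04 equation from the S_05 and S_06 equations removes the quadratic terms:
32.0 x + 95.8 y = -8084.36
-23.4 x + 285.0 y = -20787.05
Solving the 2×2 system: x ≈ -27.5, y ≈ -75.2 km.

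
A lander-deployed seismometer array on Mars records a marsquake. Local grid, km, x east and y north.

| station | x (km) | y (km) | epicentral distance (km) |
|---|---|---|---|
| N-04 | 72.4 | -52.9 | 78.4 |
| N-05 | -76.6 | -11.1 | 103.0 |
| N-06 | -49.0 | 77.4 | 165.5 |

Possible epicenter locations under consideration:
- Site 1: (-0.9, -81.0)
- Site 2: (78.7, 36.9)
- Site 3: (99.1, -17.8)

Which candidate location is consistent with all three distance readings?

Site 1

For each candidate, compare |candidate − station| to the reported distance:
Site 1: residuals N-04 0.1, N-05 0.0, N-06 0.0 → max 0.1 km
Site 2: residuals N-04 11.6, N-05 59.5, N-06 31.5 → max 59.5 km
Site 3: residuals N-04 34.3, N-05 72.8, N-06 10.6 → max 72.8 km
Only Site 1 has all residuals ≈ 0.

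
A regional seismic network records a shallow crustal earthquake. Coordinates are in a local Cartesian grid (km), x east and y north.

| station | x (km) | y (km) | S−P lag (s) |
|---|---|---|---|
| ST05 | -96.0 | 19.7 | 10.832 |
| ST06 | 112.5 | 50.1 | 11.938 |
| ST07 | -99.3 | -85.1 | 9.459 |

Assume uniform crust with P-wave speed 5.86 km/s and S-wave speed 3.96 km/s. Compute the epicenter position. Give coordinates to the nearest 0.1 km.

Distance from S−P lag: d = Δt · v_P v_S / (v_P − v_S) = Δt · (5.86·3.96)/(5.86−3.96) ≈ 12.2135·Δt.
So d_ST05 = 132.30, d_ST06 = 145.80, d_ST07 = 115.53 km.
Circle about each station: (x + 96.0)² + (y − 19.7)² = 132.30²; (x − 112.5)² + (y − 50.1)² = 145.80²; (x + 99.3)² + (y + 85.1)² = 115.53².
Subtracting the ST05 equation from the ST06 and ST07 equations removes the quadratic terms:
417.0 x + 60.8 y = 1807.82
-6.6 x − 209.6 y = 11654.52
Solving the 2×2 system: x ≈ 12.5, y ≈ -56.0 km.
Check against ST05 (with the unrounded x, y): √((x + 96.0)²+(y − 19.7)²) = 132.30 ≈ 132.30 km. ✓

12.5 km east, -56.0 km north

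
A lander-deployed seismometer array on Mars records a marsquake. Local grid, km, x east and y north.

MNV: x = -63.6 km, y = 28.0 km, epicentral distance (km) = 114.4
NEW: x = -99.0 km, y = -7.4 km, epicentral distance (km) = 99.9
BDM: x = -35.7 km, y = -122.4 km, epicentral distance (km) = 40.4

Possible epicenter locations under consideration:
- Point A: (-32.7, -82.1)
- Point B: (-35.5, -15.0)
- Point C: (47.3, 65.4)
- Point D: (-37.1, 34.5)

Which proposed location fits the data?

Point A

For each candidate, compare |candidate − station| to the reported distance:
Point A: residuals MNV 0.0, NEW 0.0, BDM 0.0 → max 0.0 km
Point B: residuals MNV 63.0, NEW 35.9, BDM 67.0 → max 67.0 km
Point C: residuals MNV 2.6, NEW 63.5, BDM 164.9 → max 164.9 km
Point D: residuals MNV 87.1, NEW 25.2, BDM 116.5 → max 116.5 km
Only Point A has all residuals ≈ 0.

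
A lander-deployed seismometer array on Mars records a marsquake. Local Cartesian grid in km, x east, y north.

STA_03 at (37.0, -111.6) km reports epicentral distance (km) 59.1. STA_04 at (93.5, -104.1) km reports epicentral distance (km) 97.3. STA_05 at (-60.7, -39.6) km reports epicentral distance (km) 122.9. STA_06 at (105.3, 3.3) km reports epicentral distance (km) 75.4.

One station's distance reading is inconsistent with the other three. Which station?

STA_04

Solve using three stations at a time. Using STA_03, STA_05, STA_06 (subtract circle equations pairwise → linear system) gives (x, y) ≈ (60.9, -57.6).
Distances from that point to each station vs reported:
  STA_03: calculated 59.1 vs reported 59.1 → residual 0.0 km
  STA_04: calculated 56.8 vs reported 97.3 → residual 40.5 km
  STA_05: calculated 122.9 vs reported 122.9 → residual 0.0 km
  STA_06: calculated 75.4 vs reported 75.4 → residual 0.0 km
STA_03, STA_05, STA_06 are mutually consistent (residuals ≈ 0); STA_04 is off by 40.5 km.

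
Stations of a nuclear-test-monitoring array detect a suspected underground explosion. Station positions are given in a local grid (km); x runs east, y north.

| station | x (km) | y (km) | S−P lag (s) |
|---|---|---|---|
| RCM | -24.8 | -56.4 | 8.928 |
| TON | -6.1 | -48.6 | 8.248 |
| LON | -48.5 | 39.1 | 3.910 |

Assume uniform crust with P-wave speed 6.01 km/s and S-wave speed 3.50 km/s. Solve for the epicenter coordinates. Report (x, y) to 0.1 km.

x ≈ -23.1 km, y ≈ 18.4 km

Distance from S−P lag: d = Δt · v_P v_S / (v_P − v_S) = Δt · (6.01·3.50)/(6.01−3.50) ≈ 8.3805·Δt.
So d_RCM = 74.82, d_TON = 69.12, d_LON = 32.77 km.
Circle about each station: (x + 24.8)² + (y + 56.4)² = 74.82²; (x + 6.1)² + (y + 48.6)² = 69.12²; (x + 48.5)² + (y − 39.1)² = 32.77².
Subtracting the RCM equation from the TON and LON equations removes the quadratic terms:
37.4 x + 15.6 y = -576.37
-47.4 x + 191.0 y = 4609.22
Solving the 2×2 system: x ≈ -23.1, y ≈ 18.4 km.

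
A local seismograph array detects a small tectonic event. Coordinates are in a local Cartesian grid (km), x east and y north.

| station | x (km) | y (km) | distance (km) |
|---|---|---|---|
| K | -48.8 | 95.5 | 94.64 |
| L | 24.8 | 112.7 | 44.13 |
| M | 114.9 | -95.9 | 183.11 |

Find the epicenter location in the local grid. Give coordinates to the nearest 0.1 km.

x ≈ 43.0 km, y ≈ 72.5 km

Circle about each station: (x + 48.8)² + (y − 95.5)² = 94.64²; (x − 24.8)² + (y − 112.7)² = 44.13²; (x − 114.9)² + (y + 95.9)² = 183.11².
Subtracting the K equation from the L and M equations removes the quadratic terms:
147.2 x + 34.4 y = 8823.91
327.4 x − 382.8 y = -13675.41
Solving the 2×2 system: x ≈ 43.0, y ≈ 72.5 km.
Check against K (with the unrounded x, y): √((x + 48.8)²+(y − 95.5)²) = 94.64 ≈ 94.64 km. ✓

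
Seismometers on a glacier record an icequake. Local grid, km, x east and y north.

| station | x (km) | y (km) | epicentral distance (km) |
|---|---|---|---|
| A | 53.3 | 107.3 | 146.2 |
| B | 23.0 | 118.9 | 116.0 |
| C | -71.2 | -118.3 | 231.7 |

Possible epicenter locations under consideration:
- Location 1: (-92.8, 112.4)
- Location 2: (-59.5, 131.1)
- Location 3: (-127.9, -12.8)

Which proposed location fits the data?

Location 1

For each candidate, compare |candidate − station| to the reported distance:
Location 1: residuals A 0.0, B 0.0, C 0.0 → max 0.0 km
Location 2: residuals A 30.9, B 32.6, C 18.0 → max 32.6 km
Location 3: residuals A 71.2, B 84.3, C 111.9 → max 111.9 km
Only Location 1 has all residuals ≈ 0.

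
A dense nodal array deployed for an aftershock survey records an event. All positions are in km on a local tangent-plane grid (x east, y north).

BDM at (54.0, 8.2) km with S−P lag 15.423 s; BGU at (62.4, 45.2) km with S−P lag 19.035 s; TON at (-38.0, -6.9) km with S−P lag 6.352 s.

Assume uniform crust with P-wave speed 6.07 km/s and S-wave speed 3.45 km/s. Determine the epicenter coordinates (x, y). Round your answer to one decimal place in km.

Distance from S−P lag: d = Δt · v_P v_S / (v_P − v_S) = Δt · (6.07·3.45)/(6.07−3.45) ≈ 7.9929·Δt.
So d_BDM = 123.28, d_BGU = 152.15, d_TON = 50.77 km.
Circle about each station: (x − 54.0)² + (y − 8.2)² = 123.28²; (x − 62.4)² + (y − 45.2)² = 152.15²; (x + 38.0)² + (y + 6.9)² = 50.77².
Subtracting pairs of circle equations eliminates x²+y² and gives linear equations (the radical axes):
16.8 x + 74.0 y = -4998.10
-184.0 x − 30.2 y = 11128.74
Solving the 2×2 system: x ≈ -51.3, y ≈ -55.9 km.
Check against BDM (with the unrounded x, y): √((x − 54.0)²+(y − 8.2)²) = 123.28 ≈ 123.28 km. ✓

-51.3 km east, -55.9 km north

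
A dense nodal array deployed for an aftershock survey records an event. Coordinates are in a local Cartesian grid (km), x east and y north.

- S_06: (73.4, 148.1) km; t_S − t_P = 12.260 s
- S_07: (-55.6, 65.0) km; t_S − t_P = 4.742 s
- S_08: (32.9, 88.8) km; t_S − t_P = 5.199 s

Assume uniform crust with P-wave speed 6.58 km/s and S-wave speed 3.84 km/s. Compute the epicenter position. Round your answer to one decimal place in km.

-13.1 km east, 75.3 km north

Distance from S−P lag: d = Δt · v_P v_S / (v_P − v_S) = Δt · (6.58·3.84)/(6.58−3.84) ≈ 9.2216·Δt.
So d_S_06 = 113.06, d_S_07 = 43.73, d_S_08 = 47.94 km.
Circle about each station: (x − 73.4)² + (y − 148.1)² = 113.06²; (x + 55.6)² + (y − 65.0)² = 43.73²; (x − 32.9)² + (y − 88.8)² = 47.94².
Subtracting the S_06 equation from the S_07 and S_08 equations removes the quadratic terms:
-258.0 x − 166.2 y = -9134.56
-81.0 x − 118.6 y = -7869.00
Solving the 2×2 system: x ≈ -13.1, y ≈ 75.3 km.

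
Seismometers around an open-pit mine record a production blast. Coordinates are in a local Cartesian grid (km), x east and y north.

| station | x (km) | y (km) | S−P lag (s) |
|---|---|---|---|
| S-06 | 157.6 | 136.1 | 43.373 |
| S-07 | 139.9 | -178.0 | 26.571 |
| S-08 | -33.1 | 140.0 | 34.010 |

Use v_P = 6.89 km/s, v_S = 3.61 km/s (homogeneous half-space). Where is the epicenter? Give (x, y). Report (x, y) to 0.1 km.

Distance from S−P lag: d = Δt · v_P v_S / (v_P − v_S) = Δt · (6.89·3.61)/(6.89−3.61) ≈ 7.5832·Δt.
So d_S-06 = 328.91, d_S-07 = 201.49, d_S-08 = 257.90 km.
Circle about each station: (x − 157.6)² + (y − 136.1)² = 328.91²; (x − 139.9)² + (y + 178.0)² = 201.49²; (x + 33.1)² + (y − 140.0)² = 257.90².
Subtracting the S-06 equation from the S-07 and S-08 equations removes the quadratic terms:
-35.4 x − 628.2 y = 75478.61
-381.4 x + 7.8 y = 19004.02
Solving the 2×2 system: x ≈ -52.2, y ≈ -117.2 km.
Check against S-06 (with the unrounded x, y): √((x − 157.6)²+(y − 136.1)²) = 328.92 ≈ 328.91 km. ✓

(-52.2, -117.2)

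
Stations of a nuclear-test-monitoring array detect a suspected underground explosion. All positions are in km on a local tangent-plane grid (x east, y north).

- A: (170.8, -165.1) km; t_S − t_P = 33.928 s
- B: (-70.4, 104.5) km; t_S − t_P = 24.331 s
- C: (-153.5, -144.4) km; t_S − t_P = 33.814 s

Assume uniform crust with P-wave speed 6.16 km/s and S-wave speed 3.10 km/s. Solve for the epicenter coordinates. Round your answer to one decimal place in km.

16.8 km east, -19.8 km north

Distance from S−P lag: d = Δt · v_P v_S / (v_P − v_S) = Δt · (6.16·3.10)/(6.16−3.10) ≈ 6.2405·Δt.
So d_A = 211.73, d_B = 151.84, d_C = 211.02 km.
Circle about each station: (x − 170.8)² + (y + 165.1)² = 211.73²; (x + 70.4)² + (y − 104.5)² = 151.84²; (x + 153.5)² + (y + 144.4)² = 211.02².
Subtracting the A equation from the B and C equations removes the quadratic terms:
-482.4 x + 539.2 y = -18780.03
-648.6 x + 41.4 y = -11716.89
Solving the 2×2 system: x ≈ 16.8, y ≈ -19.8 km.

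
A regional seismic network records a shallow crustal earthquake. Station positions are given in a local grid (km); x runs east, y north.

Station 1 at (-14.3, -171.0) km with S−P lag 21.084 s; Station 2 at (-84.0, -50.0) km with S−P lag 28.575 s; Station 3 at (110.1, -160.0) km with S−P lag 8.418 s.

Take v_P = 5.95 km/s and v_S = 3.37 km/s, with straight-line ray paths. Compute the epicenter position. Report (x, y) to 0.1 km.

Distance from S−P lag: d = Δt · v_P v_S / (v_P − v_S) = Δt · (5.95·3.37)/(5.95−3.37) ≈ 7.7719·Δt.
So d_Station 1 = 163.86, d_Station 2 = 222.08, d_Station 3 = 65.42 km.
Circle about each station: (x + 14.3)² + (y + 171.0)² = 163.86²; (x + 84.0)² + (y + 50.0)² = 222.08²; (x − 110.1)² + (y + 160.0)² = 65.42².
Subtracting the Station 1 equation from the Station 2 and Station 3 equations removes the quadratic terms:
-139.4 x + 242.0 y = -42358.92
248.8 x + 22.0 y = 30846.84
Solving the 2×2 system: x ≈ 132.7, y ≈ -98.6 km.

x ≈ 132.7 km, y ≈ -98.6 km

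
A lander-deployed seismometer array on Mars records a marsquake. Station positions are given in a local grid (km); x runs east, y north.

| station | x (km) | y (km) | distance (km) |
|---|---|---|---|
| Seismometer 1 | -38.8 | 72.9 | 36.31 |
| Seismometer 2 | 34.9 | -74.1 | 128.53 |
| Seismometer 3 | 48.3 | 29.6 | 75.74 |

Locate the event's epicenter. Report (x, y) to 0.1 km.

Circle about each station: (x + 38.8)² + (y − 72.9)² = 36.31²; (x − 34.9)² + (y + 74.1)² = 128.53²; (x − 48.3)² + (y − 29.6)² = 75.74².
Subtracting the Seismometer 1 equation from the Seismometer 2 and Seismometer 3 equations removes the quadratic terms:
147.4 x − 294.0 y = -15312.57
174.2 x − 86.6 y = -8028.93
Solving the 2×2 system: x ≈ -26.9, y ≈ 38.6 km.

-26.9 km east, 38.6 km north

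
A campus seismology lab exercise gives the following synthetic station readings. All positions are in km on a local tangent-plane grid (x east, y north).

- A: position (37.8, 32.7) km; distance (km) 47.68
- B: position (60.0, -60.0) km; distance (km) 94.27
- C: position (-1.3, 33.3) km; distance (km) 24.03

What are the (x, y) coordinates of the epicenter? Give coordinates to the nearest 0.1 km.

Circle about each station: (x − 37.8)² + (y − 32.7)² = 47.68²; (x − 60.0)² + (y + 60.0)² = 94.27²; (x + 1.3)² + (y − 33.3)² = 24.03².
Subtracting the A equation from the B and C equations removes the quadratic terms:
44.4 x − 185.4 y = -1911.58
-78.2 x + 1.2 y = 308.39
Solving the 2×2 system: x ≈ -3.8, y ≈ 9.4 km.
Check against A (with the unrounded x, y): √((x − 37.8)²+(y − 32.7)²) = 47.68 ≈ 47.68 km. ✓

(-3.8, 9.4)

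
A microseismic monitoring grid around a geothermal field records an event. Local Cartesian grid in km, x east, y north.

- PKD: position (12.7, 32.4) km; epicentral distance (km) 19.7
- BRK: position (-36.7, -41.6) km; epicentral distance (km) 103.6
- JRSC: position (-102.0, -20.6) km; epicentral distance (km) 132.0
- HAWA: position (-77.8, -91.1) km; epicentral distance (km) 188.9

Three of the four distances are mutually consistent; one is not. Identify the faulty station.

Solve using three stations at a time. Using PKD, BRK, JRSC (subtract circle equations pairwise → linear system) gives (x, y) ≈ (8.5, 51.6).
Distances from that point to each station vs reported:
  PKD: calculated 19.7 vs reported 19.7 → residual 0.0 km
  BRK: calculated 103.6 vs reported 103.6 → residual 0.0 km
  JRSC: calculated 132.0 vs reported 132.0 → residual 0.0 km
  HAWA: calculated 166.8 vs reported 188.9 → residual 22.1 km
PKD, BRK, JRSC are mutually consistent (residuals ≈ 0); HAWA is off by 22.1 km.

HAWA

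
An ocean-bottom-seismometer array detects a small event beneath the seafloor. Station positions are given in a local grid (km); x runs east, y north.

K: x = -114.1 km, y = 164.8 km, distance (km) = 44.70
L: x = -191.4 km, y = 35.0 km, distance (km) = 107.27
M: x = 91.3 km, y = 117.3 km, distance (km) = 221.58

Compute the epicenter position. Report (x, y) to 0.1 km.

Circle about each station: (x + 114.1)² + (y − 164.8)² = 44.70²; (x + 191.4)² + (y − 35.0)² = 107.27²; (x − 91.3)² + (y − 117.3)² = 221.58².
Subtracting the K equation from the L and M equations removes the quadratic terms:
-154.6 x − 259.6 y = -11827.65
410.8 x − 95.0 y = -65182.48
Solving the 2×2 system: x ≈ -130.2, y ≈ 123.1 km.

x ≈ -130.2 km, y ≈ 123.1 km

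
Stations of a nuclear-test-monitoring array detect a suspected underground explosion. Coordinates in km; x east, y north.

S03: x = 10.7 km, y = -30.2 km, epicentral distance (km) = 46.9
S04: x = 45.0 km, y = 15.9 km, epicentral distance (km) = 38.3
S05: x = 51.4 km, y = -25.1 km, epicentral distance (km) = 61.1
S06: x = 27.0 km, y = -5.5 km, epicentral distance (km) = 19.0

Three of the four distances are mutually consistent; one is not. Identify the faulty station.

Solve using three stations at a time. Using S03, S04, S05 (subtract circle equations pairwise → linear system) gives (x, y) ≈ (6.7, 16.6).
Distances from that point to each station vs reported:
  S03: calculated 46.9 vs reported 46.9 → residual 0.0 km
  S04: calculated 38.3 vs reported 38.3 → residual 0.0 km
  S05: calculated 61.1 vs reported 61.1 → residual 0.0 km
  S06: calculated 30.0 vs reported 19.0 → residual 11.0 km
S03, S04, S05 are mutually consistent (residuals ≈ 0); S06 is off by 11.0 km.

S06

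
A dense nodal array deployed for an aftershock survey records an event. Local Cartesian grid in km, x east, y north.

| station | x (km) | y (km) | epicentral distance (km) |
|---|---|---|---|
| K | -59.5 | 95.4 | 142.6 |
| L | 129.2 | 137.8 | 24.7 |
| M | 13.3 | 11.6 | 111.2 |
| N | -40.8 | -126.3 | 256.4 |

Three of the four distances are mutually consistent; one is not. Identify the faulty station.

Solve using three stations at a time. Using K, M, N (subtract circle equations pairwise → linear system) gives (x, y) ≈ (83.1, 98.2).
Distances from that point to each station vs reported:
  K: calculated 142.6 vs reported 142.6 → residual 0.0 km
  L: calculated 60.8 vs reported 24.7 → residual 36.1 km
  M: calculated 111.2 vs reported 111.2 → residual 0.0 km
  N: calculated 256.4 vs reported 256.4 → residual 0.0 km
K, M, N are mutually consistent (residuals ≈ 0); L is off by 36.1 km.

L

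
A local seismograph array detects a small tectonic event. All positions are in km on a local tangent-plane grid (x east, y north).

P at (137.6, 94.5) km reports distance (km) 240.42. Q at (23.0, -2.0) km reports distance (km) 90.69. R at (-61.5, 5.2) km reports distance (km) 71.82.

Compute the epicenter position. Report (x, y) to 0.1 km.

x ≈ -43.0 km, y ≈ -64.2 km

Circle about each station: (x − 137.6)² + (y − 94.5)² = 240.42²; (x − 23.0)² + (y + 2.0)² = 90.69²; (x + 61.5)² + (y − 5.2)² = 71.82².
Subtracting pairs of circle equations eliminates x²+y² and gives linear equations (the radical axes):
-229.2 x − 193.0 y = 22246.09
-398.2 x − 178.6 y = 28588.94
Solving the 2×2 system: x ≈ -43.0, y ≈ -64.2 km.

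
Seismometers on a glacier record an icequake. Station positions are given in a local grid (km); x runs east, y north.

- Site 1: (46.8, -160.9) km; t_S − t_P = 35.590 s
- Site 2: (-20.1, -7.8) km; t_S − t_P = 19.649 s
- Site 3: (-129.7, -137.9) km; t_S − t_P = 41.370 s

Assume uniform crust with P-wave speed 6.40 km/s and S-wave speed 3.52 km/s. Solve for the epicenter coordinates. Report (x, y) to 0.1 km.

Distance from S−P lag: d = Δt · v_P v_S / (v_P − v_S) = Δt · (6.40·3.52)/(6.40−3.52) ≈ 7.8222·Δt.
So d_Site 1 = 278.39, d_Site 2 = 153.70, d_Site 3 = 323.61 km.
Circle about each station: (x − 46.8)² + (y + 160.9)² = 278.39²; (x + 20.1)² + (y + 7.8)² = 153.70²; (x + 129.7)² + (y + 137.9)² = 323.61².
Subtracting the Site 1 equation from the Site 2 and Site 3 equations removes the quadratic terms:
-133.8 x + 306.2 y = 26263.10
-353.0 x + 46.0 y = -19462.99
Solving the 2×2 system: x ≈ 70.3, y ≈ 116.5 km.

70.3 km east, 116.5 km north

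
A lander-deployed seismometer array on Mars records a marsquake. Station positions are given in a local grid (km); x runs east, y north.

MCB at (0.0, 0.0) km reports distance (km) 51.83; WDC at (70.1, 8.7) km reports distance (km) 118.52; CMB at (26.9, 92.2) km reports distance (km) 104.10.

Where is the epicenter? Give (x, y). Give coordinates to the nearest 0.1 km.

x ≈ -47.9 km, y ≈ 19.8 km

Circle about each station: x² + y² = 51.83²; (x − 70.1)² + (y − 8.7)² = 118.52²; (x − 26.9)² + (y − 92.2)² = 104.10².
Subtracting the MCB equation from the WDC and CMB equations removes the quadratic terms:
140.2 x + 17.4 y = -6370.94
53.8 x + 184.4 y = 1073.99
Solving the 2×2 system: x ≈ -47.9, y ≈ 19.8 km.
Check against MCB (with the unrounded x, y): √(x²+y²) = 51.83 ≈ 51.83 km. ✓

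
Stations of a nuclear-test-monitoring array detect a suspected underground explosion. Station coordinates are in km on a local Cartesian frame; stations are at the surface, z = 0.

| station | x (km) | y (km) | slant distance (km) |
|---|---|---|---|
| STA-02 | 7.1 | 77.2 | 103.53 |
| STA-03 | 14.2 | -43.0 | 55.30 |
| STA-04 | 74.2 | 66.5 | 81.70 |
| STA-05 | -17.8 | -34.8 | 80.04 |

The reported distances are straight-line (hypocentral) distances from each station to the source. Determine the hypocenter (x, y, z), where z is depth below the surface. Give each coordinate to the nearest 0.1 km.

(57.4, -12.0, 15.2)

Each station gives a sphere (x−x_i)² + (y−y_i)² + z² = d_i² (stations at z=0).
Subtracting the STA-02 sphere from STA-03 and STA-04: z² cancels, leaving linear equations in x and y:
14.2 x − 240.4 y = 3700.76
134.2 x − 21.4 y = 7961.21
Solving: x ≈ 57.409, y ≈ -12.003 km (keep extra digits for the depth step; rounded: 57.4, -12.0).
Then from the STA-02 sphere: z² = 103.53² − (x − 7.1)² − (y − 77.2)² with x = 57.409, y = -12.003, so z ≈ 15.175 ≈ 15.2 km.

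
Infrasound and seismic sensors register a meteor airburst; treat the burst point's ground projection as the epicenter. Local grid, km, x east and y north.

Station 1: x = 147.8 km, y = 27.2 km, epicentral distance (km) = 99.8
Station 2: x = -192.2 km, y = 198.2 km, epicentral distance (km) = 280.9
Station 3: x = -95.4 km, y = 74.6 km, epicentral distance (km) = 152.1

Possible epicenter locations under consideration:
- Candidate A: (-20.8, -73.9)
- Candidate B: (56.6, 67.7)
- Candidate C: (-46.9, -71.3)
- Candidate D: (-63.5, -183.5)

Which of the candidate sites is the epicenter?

For each candidate, compare |candidate − station| to the reported distance:
Candidate A: residuals Station 1 96.8, Station 2 40.7, Station 3 14.1 → max 96.8 km
Candidate B: residuals Station 1 0.0, Station 2 0.0, Station 3 0.1 → max 0.1 km
Candidate C: residuals Station 1 118.4, Station 2 25.3, Station 3 1.6 → max 118.4 km
Candidate D: residuals Station 1 198.6, Station 2 121.9, Station 3 108.0 → max 198.6 km
Only Candidate B has all residuals ≈ 0.

Candidate B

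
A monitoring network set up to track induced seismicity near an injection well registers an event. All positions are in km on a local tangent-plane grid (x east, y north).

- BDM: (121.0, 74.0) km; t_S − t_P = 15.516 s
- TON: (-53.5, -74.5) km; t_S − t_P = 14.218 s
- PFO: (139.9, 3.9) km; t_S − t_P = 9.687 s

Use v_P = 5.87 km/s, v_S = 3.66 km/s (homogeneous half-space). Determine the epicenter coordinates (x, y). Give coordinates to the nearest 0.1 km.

Distance from S−P lag: d = Δt · v_P v_S / (v_P − v_S) = Δt · (5.87·3.66)/(5.87−3.66) ≈ 9.7214·Δt.
So d_BDM = 150.84, d_TON = 138.22, d_PFO = 94.17 km.
Circle about each station: (x − 121.0)² + (y − 74.0)² = 150.84²; (x + 53.5)² + (y + 74.5)² = 138.22²; (x − 139.9)² + (y − 3.9)² = 94.17².
Subtracting pairs of circle equations eliminates x²+y² and gives linear equations (the radical axes):
-349.0 x − 297.0 y = -8056.56
37.8 x − 140.2 y = 13354.94
Solving the 2×2 system: x ≈ 84.7, y ≈ -72.4 km.

x ≈ 84.7 km, y ≈ -72.4 km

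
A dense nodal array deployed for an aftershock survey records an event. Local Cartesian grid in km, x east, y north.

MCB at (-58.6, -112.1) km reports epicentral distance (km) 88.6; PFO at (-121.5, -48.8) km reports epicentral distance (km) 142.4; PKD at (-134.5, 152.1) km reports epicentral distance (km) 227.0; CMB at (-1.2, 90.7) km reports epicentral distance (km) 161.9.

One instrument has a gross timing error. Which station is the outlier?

Solve using three stations at a time. Using MCB, PFO, CMB (subtract circle equations pairwise → linear system) gives (x, y) ≈ (19.3, -69.9).
Distances from that point to each station vs reported:
  MCB: calculated 88.6 vs reported 88.6 → residual 0.0 km
  PFO: calculated 142.4 vs reported 142.4 → residual 0.0 km
  PKD: calculated 270.1 vs reported 227.0 → residual 43.1 km
  CMB: calculated 161.9 vs reported 161.9 → residual 0.0 km
MCB, PFO, CMB are mutually consistent (residuals ≈ 0); PKD is off by 43.1 km.

PKD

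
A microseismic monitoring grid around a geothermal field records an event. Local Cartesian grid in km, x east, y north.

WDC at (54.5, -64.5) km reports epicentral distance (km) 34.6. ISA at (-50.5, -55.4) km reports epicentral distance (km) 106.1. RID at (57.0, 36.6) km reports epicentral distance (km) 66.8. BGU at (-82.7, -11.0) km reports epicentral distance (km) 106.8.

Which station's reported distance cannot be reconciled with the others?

BGU

Solve using three stations at a time. Using WDC, ISA, RID (subtract circle equations pairwise → linear system) gives (x, y) ≈ (52.5, -30.0).
Distances from that point to each station vs reported:
  WDC: calculated 34.5 vs reported 34.6 → residual 0.1 km
  ISA: calculated 106.1 vs reported 106.1 → residual 0.0 km
  RID: calculated 66.8 vs reported 66.8 → residual 0.0 km
  BGU: calculated 136.5 vs reported 106.8 → residual 29.7 km
WDC, ISA, RID are mutually consistent (residuals ≈ 0); BGU is off by 29.7 km.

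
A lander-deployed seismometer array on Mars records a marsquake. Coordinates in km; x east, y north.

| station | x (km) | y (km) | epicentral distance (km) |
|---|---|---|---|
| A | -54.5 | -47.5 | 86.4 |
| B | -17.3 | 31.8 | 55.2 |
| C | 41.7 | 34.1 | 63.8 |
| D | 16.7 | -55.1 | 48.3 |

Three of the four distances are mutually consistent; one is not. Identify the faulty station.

C

Solve using three stations at a time. Using A, B, D (subtract circle equations pairwise → linear system) gives (x, y) ≈ (21.9, -7.1).
Distances from that point to each station vs reported:
  A: calculated 86.4 vs reported 86.4 → residual 0.0 km
  B: calculated 55.2 vs reported 55.2 → residual 0.0 km
  C: calculated 45.7 vs reported 63.8 → residual 18.1 km
  D: calculated 48.3 vs reported 48.3 → residual 0.0 km
A, B, D are mutually consistent (residuals ≈ 0); C is off by 18.1 km.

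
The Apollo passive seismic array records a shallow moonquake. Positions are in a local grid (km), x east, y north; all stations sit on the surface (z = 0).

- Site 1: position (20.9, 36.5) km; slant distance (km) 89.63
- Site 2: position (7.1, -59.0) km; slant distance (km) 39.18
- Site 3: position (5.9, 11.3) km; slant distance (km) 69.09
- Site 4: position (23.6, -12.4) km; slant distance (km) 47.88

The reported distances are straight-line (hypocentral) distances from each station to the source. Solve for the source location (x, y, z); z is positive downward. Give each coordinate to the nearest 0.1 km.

(23.2, -46.6, 33.5)

Each station gives a sphere (x−x_i)² + (y−y_i)² + z² = d_i² (stations at z=0).
Subtracting the Site 1 sphere from Site 2 and Site 3: z² cancels, leaving linear equations in x and y:
-27.6 x − 191.0 y = 8260.81
-30.0 x − 50.4 y = 1653.55
Solving: x ≈ 23.166, y ≈ -46.598 km (keep extra digits for the depth step; rounded: 23.2, -46.6).
Then from the Site 1 sphere: z² = 89.63² − (x − 20.9)² − (y − 36.5)² with x = 23.166, y = -46.598, so z ≈ 33.513 ≈ 33.5 km.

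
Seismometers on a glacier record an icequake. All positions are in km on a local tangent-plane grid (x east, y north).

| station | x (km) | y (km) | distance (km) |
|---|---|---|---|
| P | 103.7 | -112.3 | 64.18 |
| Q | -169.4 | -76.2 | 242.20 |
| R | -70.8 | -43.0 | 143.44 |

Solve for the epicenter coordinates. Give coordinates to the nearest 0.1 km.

Circle about each station: (x − 103.7)² + (y + 112.3)² = 64.18²; (x + 169.4)² + (y + 76.2)² = 242.20²; (x + 70.8)² + (y + 43.0)² = 143.44².
Subtracting pairs of circle equations eliminates x²+y² and gives linear equations (the radical axes):
-546.2 x + 72.2 y = -43403.95
-349.0 x + 138.6 y = -32959.30
Solving the 2×2 system: x ≈ 72.0, y ≈ -56.5 km.
Check against P (with the unrounded x, y): √((x − 103.7)²+(y + 112.3)²) = 64.16 ≈ 64.18 km. ✓

72.0 km east, -56.5 km north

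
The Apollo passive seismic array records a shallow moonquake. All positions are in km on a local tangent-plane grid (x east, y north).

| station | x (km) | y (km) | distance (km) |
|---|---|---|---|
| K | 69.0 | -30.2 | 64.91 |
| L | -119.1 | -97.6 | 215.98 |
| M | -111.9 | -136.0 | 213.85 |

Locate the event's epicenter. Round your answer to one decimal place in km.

96.7 km east, -88.9 km north

Circle about each station: (x − 69.0)² + (y + 30.2)² = 64.91²; (x + 119.1)² + (y + 97.6)² = 215.98²; (x + 111.9)² + (y + 136.0)² = 213.85².
Subtracting the K equation from the L and M equations removes the quadratic terms:
-376.2 x − 134.8 y = -24396.52
-361.8 x − 211.6 y = -16173.94
Solving the 2×2 system: x ≈ 96.7, y ≈ -88.9 km.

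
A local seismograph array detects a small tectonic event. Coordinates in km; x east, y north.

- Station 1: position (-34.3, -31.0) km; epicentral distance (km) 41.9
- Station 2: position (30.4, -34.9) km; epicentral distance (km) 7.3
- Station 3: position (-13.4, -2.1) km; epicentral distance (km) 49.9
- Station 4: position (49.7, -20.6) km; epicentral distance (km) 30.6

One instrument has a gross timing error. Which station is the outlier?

Station 1

Solve using three stations at a time. Using Station 2, Station 3, Station 4 (subtract circle equations pairwise → linear system) gives (x, y) ≈ (23.2, -36.0).
Distances from that point to each station vs reported:
  Station 1: calculated 57.8 vs reported 41.9 → residual 15.9 km
  Station 2: calculated 7.2 vs reported 7.3 → residual 0.1 km
  Station 3: calculated 49.9 vs reported 49.9 → residual 0.0 km
  Station 4: calculated 30.6 vs reported 30.6 → residual 0.0 km
Station 2, Station 3, Station 4 are mutually consistent (residuals ≈ 0); Station 1 is off by 15.9 km.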